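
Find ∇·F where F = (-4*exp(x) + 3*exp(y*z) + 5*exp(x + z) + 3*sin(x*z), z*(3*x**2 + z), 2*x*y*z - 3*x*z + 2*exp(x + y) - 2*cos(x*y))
2*x*y - 3*x + 3*z*cos(x*z) - 4*exp(x) + 5*exp(x + z)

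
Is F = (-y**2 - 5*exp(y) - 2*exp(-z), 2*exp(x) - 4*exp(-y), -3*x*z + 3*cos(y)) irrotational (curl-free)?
No, ∇×F = (-3*sin(y), 3*z + 2*exp(-z), 2*y + 2*exp(x) + 5*exp(y))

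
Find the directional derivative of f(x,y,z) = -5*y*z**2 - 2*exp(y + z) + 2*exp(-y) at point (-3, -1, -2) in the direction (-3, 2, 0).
4*sqrt(13)*(-(E + 10)*exp(3) - 1)*exp(-3)/13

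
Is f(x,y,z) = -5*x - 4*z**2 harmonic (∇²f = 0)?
No, ∇²f = -8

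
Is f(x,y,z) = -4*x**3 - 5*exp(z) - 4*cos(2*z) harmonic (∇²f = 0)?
No, ∇²f = -24*x - 5*exp(z) + 16*cos(2*z)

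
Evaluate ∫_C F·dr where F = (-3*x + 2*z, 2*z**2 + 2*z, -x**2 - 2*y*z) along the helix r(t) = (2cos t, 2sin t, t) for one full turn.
28*pi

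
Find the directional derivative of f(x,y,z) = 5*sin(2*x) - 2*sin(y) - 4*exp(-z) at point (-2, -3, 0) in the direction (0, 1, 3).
sqrt(10)*(6 - cos(3))/5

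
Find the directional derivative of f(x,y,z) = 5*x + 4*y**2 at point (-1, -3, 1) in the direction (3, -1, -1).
39*sqrt(11)/11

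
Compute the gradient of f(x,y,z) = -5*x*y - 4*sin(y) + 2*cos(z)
(-5*y, -5*x - 4*cos(y), -2*sin(z))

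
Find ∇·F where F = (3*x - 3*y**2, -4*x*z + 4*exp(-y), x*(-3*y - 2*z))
-2*x + 3 - 4*exp(-y)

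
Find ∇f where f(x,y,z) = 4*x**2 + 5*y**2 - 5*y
(8*x, 10*y - 5, 0)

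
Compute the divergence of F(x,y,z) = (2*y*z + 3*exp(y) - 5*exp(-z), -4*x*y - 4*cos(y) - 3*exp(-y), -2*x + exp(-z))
-4*x + 4*sin(y) - exp(-z) + 3*exp(-y)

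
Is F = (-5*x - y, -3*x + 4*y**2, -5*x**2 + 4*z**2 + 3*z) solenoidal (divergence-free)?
No, ∇·F = 8*y + 8*z - 2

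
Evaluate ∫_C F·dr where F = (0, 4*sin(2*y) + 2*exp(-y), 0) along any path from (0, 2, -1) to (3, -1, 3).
2*((-E + cos(4) - cos(2))*exp(2) + 1)*exp(-2)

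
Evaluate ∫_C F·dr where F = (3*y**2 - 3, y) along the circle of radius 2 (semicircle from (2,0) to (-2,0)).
-20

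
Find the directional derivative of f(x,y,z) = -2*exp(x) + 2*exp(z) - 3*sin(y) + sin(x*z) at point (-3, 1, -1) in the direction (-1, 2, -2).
((7*cos(3) - 6*cos(1))*exp(3) - 4*exp(2) + 2)*exp(-3)/3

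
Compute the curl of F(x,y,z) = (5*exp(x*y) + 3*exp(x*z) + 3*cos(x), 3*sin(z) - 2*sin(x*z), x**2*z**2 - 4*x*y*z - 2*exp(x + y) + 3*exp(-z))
(-4*x*z + 2*x*cos(x*z) - 2*exp(x + y) - 3*cos(z), -2*x*z**2 + 3*x*exp(x*z) + 4*y*z + 2*exp(x + y), -5*x*exp(x*y) - 2*z*cos(x*z))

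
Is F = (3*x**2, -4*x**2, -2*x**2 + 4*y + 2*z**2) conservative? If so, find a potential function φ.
No, ∇×F = (4, 4*x, -8*x) ≠ 0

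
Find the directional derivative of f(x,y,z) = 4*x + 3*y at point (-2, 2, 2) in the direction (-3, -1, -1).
-15*sqrt(11)/11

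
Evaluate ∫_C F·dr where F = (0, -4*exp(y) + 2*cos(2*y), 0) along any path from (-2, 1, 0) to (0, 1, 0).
0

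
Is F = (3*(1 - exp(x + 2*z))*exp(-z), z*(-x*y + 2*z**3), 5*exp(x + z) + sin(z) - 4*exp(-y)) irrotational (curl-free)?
No, ∇×F = (x*y - 8*z**3 + 4*exp(-y), (-8*exp(x + 2*z) - 3)*exp(-z), -y*z)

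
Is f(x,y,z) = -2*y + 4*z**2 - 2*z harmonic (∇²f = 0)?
No, ∇²f = 8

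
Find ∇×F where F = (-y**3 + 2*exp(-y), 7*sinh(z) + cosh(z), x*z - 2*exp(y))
(-2*exp(y) - sinh(z) - 7*cosh(z), -z, 3*y**2 + 2*exp(-y))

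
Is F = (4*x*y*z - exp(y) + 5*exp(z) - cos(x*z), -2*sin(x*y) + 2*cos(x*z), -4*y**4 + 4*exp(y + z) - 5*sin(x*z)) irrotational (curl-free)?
No, ∇×F = (2*x*sin(x*z) - 16*y**3 + 4*exp(y + z), 4*x*y + x*sin(x*z) + 5*z*cos(x*z) + 5*exp(z), -4*x*z - 2*y*cos(x*y) - 2*z*sin(x*z) + exp(y))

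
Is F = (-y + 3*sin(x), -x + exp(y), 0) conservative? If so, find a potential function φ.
Yes, F is conservative. φ = -x*y + exp(y) - 3*cos(x)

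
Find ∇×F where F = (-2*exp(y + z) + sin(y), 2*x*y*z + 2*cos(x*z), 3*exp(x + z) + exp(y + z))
(-2*x*y + 2*x*sin(x*z) + exp(y + z), -3*exp(x + z) - 2*exp(y + z), 2*y*z - 2*z*sin(x*z) + 2*exp(y + z) - cos(y))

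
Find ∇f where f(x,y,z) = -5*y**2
(0, -10*y, 0)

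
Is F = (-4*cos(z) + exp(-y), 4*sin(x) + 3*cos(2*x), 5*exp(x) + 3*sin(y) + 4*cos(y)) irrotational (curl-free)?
No, ∇×F = (-4*sin(y) + 3*cos(y), -5*exp(x) + 4*sin(z), -6*sin(2*x) + 4*cos(x) + exp(-y))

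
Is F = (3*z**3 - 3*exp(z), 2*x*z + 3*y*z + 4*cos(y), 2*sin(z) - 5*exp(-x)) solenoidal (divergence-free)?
No, ∇·F = 3*z - 4*sin(y) + 2*cos(z)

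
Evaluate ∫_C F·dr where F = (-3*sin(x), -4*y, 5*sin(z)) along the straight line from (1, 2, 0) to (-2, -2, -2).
-3*cos(1) - 2*cos(2) + 5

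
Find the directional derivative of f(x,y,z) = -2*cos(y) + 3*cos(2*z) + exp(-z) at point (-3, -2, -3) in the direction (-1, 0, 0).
0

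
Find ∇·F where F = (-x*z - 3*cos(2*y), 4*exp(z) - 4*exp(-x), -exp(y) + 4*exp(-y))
-z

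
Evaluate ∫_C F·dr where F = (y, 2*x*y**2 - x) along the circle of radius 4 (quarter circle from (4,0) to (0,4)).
24*pi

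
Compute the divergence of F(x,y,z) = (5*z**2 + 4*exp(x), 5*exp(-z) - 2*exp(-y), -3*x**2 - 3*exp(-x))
4*exp(x) + 2*exp(-y)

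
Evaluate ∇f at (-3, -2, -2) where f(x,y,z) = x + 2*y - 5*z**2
(1, 2, 20)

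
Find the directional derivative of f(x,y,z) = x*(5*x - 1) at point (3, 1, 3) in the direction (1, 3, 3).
29*sqrt(19)/19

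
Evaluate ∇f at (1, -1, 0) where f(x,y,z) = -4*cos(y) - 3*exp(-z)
(0, -4*sin(1), 3)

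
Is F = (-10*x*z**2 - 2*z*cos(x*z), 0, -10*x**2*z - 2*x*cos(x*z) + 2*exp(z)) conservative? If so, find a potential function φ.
Yes, F is conservative. φ = -5*x**2*z**2 + 2*exp(z) - 2*sin(x*z)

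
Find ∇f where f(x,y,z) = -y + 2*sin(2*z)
(0, -1, 4*cos(2*z))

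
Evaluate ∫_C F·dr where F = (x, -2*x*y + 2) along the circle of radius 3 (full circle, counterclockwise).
0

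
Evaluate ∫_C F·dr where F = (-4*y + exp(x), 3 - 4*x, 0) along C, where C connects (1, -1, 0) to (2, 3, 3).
-16 - E + exp(2)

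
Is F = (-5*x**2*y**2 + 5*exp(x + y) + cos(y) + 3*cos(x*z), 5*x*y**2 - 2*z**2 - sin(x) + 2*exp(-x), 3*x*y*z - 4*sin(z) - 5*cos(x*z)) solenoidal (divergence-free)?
No, ∇·F = -10*x*y**2 + 13*x*y + 5*x*sin(x*z) - 3*z*sin(x*z) + 5*exp(x + y) - 4*cos(z)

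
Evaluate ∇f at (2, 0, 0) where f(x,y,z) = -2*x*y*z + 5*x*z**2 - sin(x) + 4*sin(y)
(-cos(2), 4, 0)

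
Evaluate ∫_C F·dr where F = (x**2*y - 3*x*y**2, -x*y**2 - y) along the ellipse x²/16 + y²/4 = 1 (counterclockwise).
-40*pi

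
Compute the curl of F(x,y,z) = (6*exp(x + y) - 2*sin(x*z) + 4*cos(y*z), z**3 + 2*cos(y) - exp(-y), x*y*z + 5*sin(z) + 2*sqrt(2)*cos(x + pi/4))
(z*(x - 3*z), -2*x*cos(x*z) - y*z - 4*y*sin(y*z) + 2*sqrt(2)*sin(x + pi/4), 4*z*sin(y*z) - 6*exp(x + y))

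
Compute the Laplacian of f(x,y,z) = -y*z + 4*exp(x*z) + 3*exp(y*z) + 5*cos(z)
4*x**2*exp(x*z) + 3*y**2*exp(y*z) + 4*z**2*exp(x*z) + 3*z**2*exp(y*z) - 5*cos(z)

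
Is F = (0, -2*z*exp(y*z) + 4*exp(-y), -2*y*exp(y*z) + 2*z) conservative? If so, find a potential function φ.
Yes, F is conservative. φ = z**2 - 2*exp(y*z) - 4*exp(-y)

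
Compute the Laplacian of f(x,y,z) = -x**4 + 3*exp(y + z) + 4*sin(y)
-12*x**2 + 6*exp(y + z) - 4*sin(y)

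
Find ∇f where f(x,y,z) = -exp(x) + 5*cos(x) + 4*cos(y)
(-exp(x) - 5*sin(x), -4*sin(y), 0)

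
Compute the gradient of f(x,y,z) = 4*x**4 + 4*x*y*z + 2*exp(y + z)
(16*x**3 + 4*y*z, 4*x*z + 2*exp(y + z), 4*x*y + 2*exp(y + z))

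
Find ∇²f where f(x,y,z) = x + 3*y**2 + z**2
8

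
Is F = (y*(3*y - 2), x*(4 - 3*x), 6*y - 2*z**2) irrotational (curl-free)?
No, ∇×F = (6, 0, -6*x - 6*y + 6)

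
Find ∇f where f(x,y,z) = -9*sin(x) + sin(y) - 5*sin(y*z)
(-9*cos(x), -5*z*cos(y*z) + cos(y), -5*y*cos(y*z))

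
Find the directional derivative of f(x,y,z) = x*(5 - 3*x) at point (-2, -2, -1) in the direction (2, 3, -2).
2*sqrt(17)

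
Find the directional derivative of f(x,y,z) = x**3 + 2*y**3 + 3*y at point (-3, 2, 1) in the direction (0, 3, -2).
81*sqrt(13)/13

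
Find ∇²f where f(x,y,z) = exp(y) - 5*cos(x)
exp(y) + 5*cos(x)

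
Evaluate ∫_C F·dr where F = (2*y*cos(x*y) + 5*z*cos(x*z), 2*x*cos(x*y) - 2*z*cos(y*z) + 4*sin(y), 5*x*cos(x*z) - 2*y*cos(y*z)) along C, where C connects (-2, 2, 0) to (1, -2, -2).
-7*sin(2)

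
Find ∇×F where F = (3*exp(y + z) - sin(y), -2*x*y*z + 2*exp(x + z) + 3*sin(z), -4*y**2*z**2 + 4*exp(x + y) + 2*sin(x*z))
(2*x*y - 8*y*z**2 + 4*exp(x + y) - 2*exp(x + z) - 3*cos(z), -2*z*cos(x*z) - 4*exp(x + y) + 3*exp(y + z), -2*y*z + 2*exp(x + z) - 3*exp(y + z) + cos(y))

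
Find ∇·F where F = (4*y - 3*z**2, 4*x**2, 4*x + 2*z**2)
4*z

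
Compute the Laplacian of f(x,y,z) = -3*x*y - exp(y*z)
(-y**2 - z**2)*exp(y*z)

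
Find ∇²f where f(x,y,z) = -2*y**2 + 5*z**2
6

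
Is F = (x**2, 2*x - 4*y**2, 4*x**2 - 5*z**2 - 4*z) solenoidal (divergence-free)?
No, ∇·F = 2*x - 8*y - 10*z - 4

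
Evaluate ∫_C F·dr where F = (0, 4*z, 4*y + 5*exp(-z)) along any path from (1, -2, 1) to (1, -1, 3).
-4 - 5*exp(-3) + 5*exp(-1)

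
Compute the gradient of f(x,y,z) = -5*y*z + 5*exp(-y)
(0, -5*z - 5*exp(-y), -5*y)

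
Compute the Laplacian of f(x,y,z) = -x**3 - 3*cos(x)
-6*x + 3*cos(x)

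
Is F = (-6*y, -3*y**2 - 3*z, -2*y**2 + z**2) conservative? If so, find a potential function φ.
No, ∇×F = (3 - 4*y, 0, 6) ≠ 0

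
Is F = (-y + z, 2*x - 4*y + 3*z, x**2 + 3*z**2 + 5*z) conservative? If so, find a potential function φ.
No, ∇×F = (-3, 1 - 2*x, 3) ≠ 0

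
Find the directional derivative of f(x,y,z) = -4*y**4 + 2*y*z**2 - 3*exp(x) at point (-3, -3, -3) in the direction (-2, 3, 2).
6*sqrt(17)*(1 + 237*exp(3))*exp(-3)/17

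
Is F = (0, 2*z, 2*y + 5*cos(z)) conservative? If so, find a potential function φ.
Yes, F is conservative. φ = 2*y*z + 5*sin(z)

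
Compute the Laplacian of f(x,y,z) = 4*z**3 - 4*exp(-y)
24*z - 4*exp(-y)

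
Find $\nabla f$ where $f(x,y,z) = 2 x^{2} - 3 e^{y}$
(4*x, -3*exp(y), 0)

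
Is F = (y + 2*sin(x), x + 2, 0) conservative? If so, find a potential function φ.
Yes, F is conservative. φ = x*y + 2*y - 2*cos(x)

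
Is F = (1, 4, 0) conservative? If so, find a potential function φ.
Yes, F is conservative. φ = x + 4*y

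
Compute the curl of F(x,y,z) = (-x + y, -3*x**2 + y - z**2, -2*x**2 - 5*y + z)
(2*z - 5, 4*x, -6*x - 1)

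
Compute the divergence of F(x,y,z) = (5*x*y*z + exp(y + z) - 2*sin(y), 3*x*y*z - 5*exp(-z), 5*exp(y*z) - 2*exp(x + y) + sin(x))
3*x*z + 5*y*z + 5*y*exp(y*z)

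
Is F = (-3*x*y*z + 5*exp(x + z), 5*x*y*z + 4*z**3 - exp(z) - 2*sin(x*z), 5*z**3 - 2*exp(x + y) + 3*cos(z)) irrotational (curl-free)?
No, ∇×F = (-5*x*y + 2*x*cos(x*z) - 12*z**2 + exp(z) - 2*exp(x + y), -3*x*y + 2*exp(x + y) + 5*exp(x + z), z*(3*x + 5*y - 2*cos(x*z)))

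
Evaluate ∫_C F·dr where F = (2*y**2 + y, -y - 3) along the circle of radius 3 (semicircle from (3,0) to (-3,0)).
-72 - 9*pi/2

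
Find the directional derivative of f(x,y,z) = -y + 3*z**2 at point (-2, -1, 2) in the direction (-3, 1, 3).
35*sqrt(19)/19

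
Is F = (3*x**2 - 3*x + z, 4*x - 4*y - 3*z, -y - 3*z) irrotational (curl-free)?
No, ∇×F = (2, 1, 4)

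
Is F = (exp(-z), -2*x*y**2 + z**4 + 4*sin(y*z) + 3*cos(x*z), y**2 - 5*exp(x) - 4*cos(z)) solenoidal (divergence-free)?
No, ∇·F = -4*x*y + 4*z*cos(y*z) + 4*sin(z)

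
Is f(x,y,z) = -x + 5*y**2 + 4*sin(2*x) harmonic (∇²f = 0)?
No, ∇²f = 10 - 16*sin(2*x)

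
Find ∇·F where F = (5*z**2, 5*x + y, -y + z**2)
2*z + 1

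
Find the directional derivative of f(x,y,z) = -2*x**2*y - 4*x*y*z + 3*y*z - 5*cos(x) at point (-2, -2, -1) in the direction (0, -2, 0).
19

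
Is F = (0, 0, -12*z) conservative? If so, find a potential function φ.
Yes, F is conservative. φ = -6*z**2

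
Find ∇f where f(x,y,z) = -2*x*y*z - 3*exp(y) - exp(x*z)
(z*(-2*y - exp(x*z)), -2*x*z - 3*exp(y), x*(-2*y - exp(x*z)))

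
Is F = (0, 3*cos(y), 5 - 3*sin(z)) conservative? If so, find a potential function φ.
Yes, F is conservative. φ = 5*z + 3*sin(y) + 3*cos(z)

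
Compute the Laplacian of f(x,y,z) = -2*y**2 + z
-4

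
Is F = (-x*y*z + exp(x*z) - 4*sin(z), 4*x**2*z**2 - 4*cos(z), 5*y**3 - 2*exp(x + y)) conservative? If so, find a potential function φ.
No, ∇×F = (-8*x**2*z + 15*y**2 - 2*exp(x + y) - 4*sin(z), -x*y + x*exp(x*z) + 2*exp(x + y) - 4*cos(z), x*z*(8*z + 1)) ≠ 0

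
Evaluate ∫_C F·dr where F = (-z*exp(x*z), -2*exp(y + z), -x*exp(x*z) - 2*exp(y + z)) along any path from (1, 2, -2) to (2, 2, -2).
-(1 - exp(2))*exp(-4)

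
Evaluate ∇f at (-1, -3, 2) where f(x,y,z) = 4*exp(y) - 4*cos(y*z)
(0, 4*exp(-3) - 8*sin(6), 12*sin(6))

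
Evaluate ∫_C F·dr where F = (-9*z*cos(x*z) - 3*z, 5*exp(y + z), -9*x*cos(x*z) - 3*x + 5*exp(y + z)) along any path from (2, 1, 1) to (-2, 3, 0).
-5*exp(2) + 6 + 9*sin(2) + 5*exp(3)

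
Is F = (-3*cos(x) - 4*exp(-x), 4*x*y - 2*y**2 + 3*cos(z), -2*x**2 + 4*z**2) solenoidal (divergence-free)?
No, ∇·F = 4*x - 4*y + 8*z + 3*sin(x) + 4*exp(-x)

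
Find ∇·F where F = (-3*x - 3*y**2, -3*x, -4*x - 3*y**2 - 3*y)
-3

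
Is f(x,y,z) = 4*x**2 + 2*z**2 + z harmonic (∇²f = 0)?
No, ∇²f = 12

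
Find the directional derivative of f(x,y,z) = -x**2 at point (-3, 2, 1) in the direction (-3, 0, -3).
-3*sqrt(2)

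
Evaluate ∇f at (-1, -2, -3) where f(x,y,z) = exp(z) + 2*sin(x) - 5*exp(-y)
(2*cos(1), 5*exp(2), exp(-3))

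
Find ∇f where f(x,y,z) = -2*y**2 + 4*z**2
(0, -4*y, 8*z)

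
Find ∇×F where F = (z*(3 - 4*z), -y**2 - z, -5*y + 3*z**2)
(-4, 3 - 8*z, 0)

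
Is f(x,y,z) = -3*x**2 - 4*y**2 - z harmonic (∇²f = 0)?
No, ∇²f = -14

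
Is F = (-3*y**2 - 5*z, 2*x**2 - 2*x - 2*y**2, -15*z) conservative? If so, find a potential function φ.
No, ∇×F = (0, -5, 4*x + 6*y - 2) ≠ 0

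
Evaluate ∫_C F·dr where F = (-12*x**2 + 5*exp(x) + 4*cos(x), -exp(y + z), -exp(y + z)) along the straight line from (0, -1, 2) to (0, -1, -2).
-(1 - exp(4))*exp(-3)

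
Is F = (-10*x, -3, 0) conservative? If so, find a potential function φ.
Yes, F is conservative. φ = -5*x**2 - 3*y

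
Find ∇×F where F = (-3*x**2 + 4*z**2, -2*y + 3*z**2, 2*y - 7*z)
(2 - 6*z, 8*z, 0)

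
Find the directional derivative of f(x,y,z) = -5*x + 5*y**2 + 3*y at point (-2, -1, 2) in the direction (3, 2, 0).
-29*sqrt(13)/13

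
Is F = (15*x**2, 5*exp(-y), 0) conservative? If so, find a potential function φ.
Yes, F is conservative. φ = 5*x**3 - 5*exp(-y)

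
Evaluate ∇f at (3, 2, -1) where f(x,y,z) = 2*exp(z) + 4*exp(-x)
(-4*exp(-3), 0, 2*exp(-1))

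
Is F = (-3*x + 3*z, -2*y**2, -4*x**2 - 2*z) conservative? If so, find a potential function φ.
No, ∇×F = (0, 8*x + 3, 0) ≠ 0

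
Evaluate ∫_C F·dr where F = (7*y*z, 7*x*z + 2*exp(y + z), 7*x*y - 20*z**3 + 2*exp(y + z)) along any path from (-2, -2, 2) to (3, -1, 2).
-100 + 2*E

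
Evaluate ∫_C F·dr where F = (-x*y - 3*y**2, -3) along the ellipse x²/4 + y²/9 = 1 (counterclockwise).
0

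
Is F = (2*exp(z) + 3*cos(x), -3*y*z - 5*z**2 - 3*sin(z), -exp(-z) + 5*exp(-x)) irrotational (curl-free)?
No, ∇×F = (3*y + 10*z + 3*cos(z), 2*exp(z) + 5*exp(-x), 0)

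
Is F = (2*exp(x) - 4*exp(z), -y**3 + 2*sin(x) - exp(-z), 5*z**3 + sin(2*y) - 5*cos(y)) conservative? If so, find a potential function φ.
No, ∇×F = (5*sin(y) + 2*cos(2*y) - exp(-z), -4*exp(z), 2*cos(x)) ≠ 0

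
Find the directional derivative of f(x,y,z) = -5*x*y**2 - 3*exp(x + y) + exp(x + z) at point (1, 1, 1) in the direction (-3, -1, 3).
sqrt(19)*(25 + 12*exp(2))/19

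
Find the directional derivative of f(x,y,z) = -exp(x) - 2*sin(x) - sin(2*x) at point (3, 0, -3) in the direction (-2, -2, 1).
4*cos(3)/3 + 4*cos(6)/3 + 2*exp(3)/3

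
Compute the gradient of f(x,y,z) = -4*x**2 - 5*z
(-8*x, 0, -5)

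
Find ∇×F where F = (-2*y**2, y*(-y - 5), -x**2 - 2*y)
(-2, 2*x, 4*y)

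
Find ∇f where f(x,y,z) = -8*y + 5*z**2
(0, -8, 10*z)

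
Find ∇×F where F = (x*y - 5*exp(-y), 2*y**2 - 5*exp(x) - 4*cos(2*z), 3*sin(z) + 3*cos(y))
(-3*sin(y) - 8*sin(2*z), 0, -x - 5*exp(x) - 5*exp(-y))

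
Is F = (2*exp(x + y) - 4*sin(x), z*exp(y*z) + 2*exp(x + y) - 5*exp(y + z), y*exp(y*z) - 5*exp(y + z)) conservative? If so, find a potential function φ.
Yes, F is conservative. φ = exp(y*z) + 2*exp(x + y) - 5*exp(y + z) + 4*cos(x)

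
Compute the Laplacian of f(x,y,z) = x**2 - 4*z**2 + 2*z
-6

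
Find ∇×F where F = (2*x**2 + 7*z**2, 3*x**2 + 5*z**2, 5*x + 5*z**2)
(-10*z, 14*z - 5, 6*x)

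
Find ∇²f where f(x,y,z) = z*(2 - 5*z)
-10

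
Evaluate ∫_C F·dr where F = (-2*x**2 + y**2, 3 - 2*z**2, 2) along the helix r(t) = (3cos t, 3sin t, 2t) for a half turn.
52*pi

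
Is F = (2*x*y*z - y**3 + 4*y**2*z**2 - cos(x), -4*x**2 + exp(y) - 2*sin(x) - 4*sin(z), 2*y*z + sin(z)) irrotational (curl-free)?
No, ∇×F = (2*z + 4*cos(z), 2*y*(x + 4*y*z), -2*x*z - 8*x + 3*y**2 - 8*y*z**2 - 2*cos(x))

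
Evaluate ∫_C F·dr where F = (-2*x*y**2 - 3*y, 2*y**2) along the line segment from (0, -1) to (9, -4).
-744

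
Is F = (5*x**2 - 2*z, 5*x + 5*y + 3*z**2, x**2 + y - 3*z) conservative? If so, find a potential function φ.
No, ∇×F = (1 - 6*z, -2*x - 2, 5) ≠ 0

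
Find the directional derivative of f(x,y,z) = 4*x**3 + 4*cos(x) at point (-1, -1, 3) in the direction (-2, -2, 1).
-8 - 8*sin(1)/3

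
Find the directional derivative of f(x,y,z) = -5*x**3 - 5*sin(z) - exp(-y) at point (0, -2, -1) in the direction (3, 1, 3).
sqrt(19)*(-15*cos(1) + exp(2))/19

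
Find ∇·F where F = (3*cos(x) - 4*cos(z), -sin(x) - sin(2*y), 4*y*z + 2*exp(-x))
4*y - 3*sin(x) - 2*cos(2*y)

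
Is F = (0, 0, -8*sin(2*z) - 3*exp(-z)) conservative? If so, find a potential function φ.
Yes, F is conservative. φ = 4*cos(2*z) + 3*exp(-z)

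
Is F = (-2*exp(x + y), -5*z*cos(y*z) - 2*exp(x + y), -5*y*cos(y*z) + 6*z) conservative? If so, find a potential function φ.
Yes, F is conservative. φ = 3*z**2 - 2*exp(x + y) - 5*sin(y*z)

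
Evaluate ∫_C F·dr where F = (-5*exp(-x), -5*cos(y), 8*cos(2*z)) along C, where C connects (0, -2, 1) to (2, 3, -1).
-13*sin(2) - 5 - 5*sin(3) + 5*exp(-2)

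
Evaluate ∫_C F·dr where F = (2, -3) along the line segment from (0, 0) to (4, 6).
-10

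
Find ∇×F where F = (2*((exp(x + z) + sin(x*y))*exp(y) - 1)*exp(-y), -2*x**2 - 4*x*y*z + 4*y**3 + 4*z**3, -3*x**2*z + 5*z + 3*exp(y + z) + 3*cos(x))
(4*x*y - 12*z**2 + 3*exp(y + z), 6*x*z + 2*exp(x + z) + 3*sin(x), -2*x*cos(x*y) - 4*x - 4*y*z - 2*exp(-y))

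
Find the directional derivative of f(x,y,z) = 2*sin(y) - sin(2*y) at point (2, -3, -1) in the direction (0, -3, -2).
6*sqrt(13)*(cos(6) - cos(3))/13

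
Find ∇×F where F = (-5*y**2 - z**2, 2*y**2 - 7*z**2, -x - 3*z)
(14*z, 1 - 2*z, 10*y)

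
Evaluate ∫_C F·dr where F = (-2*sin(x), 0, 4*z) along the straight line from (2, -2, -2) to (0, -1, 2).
2 - 2*cos(2)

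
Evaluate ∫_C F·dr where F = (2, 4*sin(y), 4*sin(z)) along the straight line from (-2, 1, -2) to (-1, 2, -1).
2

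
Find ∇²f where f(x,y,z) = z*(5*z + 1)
10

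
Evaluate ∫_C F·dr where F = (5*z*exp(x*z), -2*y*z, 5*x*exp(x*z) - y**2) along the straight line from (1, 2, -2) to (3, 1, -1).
-7 - 5*exp(-2) + 5*exp(-3)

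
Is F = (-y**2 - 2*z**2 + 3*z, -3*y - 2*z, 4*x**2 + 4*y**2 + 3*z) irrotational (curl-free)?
No, ∇×F = (8*y + 2, -8*x - 4*z + 3, 2*y)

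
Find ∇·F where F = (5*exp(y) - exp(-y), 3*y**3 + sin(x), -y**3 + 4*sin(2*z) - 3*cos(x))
9*y**2 + 8*cos(2*z)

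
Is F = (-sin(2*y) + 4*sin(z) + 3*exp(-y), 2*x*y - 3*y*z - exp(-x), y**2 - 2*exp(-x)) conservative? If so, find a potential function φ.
No, ∇×F = (5*y, 4*cos(z) - 2*exp(-x), 2*y + 2*cos(2*y) + 3*exp(-y) + exp(-x)) ≠ 0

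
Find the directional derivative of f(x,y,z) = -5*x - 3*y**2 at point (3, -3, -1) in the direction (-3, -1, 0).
-3*sqrt(10)/10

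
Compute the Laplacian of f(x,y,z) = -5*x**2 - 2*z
-10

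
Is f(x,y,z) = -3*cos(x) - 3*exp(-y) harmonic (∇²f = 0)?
No, ∇²f = 3*cos(x) - 3*exp(-y)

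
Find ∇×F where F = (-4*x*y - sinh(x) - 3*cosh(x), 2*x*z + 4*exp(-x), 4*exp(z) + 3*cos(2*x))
(-2*x, 6*sin(2*x), 4*x + 2*z - 4*exp(-x))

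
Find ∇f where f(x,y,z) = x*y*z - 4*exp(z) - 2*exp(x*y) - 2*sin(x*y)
(y*(z - 2*exp(x*y) - 2*cos(x*y)), x*(z - 2*exp(x*y) - 2*cos(x*y)), x*y - 4*exp(z))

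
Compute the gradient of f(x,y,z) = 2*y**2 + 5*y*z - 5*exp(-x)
(5*exp(-x), 4*y + 5*z, 5*y)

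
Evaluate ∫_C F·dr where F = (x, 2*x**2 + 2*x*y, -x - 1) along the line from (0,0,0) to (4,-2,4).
-44/3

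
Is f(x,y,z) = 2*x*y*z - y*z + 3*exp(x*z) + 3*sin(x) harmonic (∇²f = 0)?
No, ∇²f = 3*x**2*exp(x*z) + 3*z**2*exp(x*z) - 3*sin(x)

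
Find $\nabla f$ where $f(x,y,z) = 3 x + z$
(3, 0, 1)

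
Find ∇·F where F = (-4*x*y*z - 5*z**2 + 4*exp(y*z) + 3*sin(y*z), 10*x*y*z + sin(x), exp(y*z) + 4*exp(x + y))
10*x*z - 4*y*z + y*exp(y*z)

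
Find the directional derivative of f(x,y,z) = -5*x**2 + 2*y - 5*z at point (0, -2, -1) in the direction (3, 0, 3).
-5*sqrt(2)/2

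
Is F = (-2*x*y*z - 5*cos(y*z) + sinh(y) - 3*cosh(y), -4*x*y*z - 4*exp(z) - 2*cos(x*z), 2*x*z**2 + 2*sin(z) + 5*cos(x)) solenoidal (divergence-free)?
No, ∇·F = -2*y*z + 2*cos(z)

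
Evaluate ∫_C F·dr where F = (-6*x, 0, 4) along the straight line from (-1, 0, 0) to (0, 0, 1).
7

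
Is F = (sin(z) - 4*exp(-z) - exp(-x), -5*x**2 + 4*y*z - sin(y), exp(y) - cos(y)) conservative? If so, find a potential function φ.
No, ∇×F = (-4*y + exp(y) + sin(y), cos(z) + 4*exp(-z), -10*x) ≠ 0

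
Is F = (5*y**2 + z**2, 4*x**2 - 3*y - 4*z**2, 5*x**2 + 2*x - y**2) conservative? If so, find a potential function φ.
No, ∇×F = (-2*y + 8*z, -10*x + 2*z - 2, 8*x - 10*y) ≠ 0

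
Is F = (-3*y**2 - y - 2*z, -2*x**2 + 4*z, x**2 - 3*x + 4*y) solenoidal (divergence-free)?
Yes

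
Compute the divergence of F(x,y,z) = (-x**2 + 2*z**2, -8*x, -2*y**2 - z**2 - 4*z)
-2*x - 2*z - 4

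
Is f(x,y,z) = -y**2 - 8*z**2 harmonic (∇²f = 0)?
No, ∇²f = -18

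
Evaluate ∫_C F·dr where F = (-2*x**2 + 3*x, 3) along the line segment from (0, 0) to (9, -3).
-747/2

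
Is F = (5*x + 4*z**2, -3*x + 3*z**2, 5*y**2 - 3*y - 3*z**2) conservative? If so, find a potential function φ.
No, ∇×F = (10*y - 6*z - 3, 8*z, -3) ≠ 0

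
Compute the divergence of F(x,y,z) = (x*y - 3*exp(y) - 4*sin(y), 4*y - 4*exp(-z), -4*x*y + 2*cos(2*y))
y + 4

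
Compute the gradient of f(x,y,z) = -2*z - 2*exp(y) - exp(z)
(0, -2*exp(y), -exp(z) - 2)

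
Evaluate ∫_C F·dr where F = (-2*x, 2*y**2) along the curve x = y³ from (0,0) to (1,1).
-1/3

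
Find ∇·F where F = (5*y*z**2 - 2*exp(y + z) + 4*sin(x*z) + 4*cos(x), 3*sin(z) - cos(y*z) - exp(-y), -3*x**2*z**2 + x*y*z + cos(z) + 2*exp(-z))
-6*x**2*z + x*y + z*sin(y*z) + 4*z*cos(x*z) - 4*sin(x) - sin(z) - 2*exp(-z) + exp(-y)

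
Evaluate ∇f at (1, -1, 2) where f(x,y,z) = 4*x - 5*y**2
(4, 10, 0)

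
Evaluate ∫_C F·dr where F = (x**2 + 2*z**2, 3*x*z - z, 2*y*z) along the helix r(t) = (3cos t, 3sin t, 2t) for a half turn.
-21*pi**2/2 + 24*pi + 90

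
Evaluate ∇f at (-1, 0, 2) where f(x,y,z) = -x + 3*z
(-1, 0, 3)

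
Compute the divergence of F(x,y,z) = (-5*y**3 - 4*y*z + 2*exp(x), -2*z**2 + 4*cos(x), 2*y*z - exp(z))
2*y + 2*exp(x) - exp(z)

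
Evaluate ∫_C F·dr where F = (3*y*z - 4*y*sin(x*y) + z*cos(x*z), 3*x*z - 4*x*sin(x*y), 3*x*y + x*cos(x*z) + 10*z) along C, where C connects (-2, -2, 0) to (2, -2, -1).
17 - sin(2)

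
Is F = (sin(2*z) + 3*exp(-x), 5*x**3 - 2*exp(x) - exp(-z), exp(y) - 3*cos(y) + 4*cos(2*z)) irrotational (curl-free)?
No, ∇×F = (exp(y) + 3*sin(y) - exp(-z), 2*cos(2*z), 15*x**2 - 2*exp(x))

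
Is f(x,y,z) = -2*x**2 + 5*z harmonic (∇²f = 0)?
No, ∇²f = -4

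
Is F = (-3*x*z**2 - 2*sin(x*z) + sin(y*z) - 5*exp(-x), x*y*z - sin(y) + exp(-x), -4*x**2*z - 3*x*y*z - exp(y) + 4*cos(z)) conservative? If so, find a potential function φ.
No, ∇×F = (-x*y - 3*x*z - exp(y), 2*x*z - 2*x*cos(x*z) + 3*y*z + y*cos(y*z), y*z - z*cos(y*z) - exp(-x)) ≠ 0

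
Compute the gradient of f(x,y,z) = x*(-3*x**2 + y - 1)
(-9*x**2 + y - 1, x, 0)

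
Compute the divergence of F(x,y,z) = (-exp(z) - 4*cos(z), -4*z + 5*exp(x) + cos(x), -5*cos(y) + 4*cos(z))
-4*sin(z)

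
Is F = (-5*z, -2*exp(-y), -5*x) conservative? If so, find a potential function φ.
Yes, F is conservative. φ = -5*x*z + 2*exp(-y)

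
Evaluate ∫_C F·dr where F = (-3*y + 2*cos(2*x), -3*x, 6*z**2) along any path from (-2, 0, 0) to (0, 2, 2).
sin(4) + 16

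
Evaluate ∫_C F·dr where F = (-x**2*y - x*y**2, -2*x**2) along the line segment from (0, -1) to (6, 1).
-90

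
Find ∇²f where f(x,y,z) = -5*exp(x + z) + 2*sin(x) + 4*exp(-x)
-10*exp(x + z) - 2*sin(x) + 4*exp(-x)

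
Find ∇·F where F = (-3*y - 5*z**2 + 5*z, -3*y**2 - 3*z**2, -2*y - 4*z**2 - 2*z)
-6*y - 8*z - 2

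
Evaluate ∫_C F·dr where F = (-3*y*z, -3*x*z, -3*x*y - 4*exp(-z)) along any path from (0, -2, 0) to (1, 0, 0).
0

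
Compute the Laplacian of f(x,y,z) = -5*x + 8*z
0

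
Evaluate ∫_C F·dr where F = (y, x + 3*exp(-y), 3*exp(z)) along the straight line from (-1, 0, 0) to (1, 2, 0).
5 - 3*exp(-2)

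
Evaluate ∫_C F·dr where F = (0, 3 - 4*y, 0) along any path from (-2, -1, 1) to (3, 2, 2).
3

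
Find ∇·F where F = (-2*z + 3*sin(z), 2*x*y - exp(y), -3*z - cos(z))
2*x - exp(y) + sin(z) - 3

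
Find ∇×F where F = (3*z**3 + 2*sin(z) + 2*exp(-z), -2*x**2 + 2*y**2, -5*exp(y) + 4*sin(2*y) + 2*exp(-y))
(-5*exp(y) + 8*cos(2*y) - 2*exp(-y), 9*z**2 + 2*cos(z) - 2*exp(-z), -4*x)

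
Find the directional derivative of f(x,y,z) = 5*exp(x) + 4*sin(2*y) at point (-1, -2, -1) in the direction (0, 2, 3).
16*sqrt(13)*cos(4)/13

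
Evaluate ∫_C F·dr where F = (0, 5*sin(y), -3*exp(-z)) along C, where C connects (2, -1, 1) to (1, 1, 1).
0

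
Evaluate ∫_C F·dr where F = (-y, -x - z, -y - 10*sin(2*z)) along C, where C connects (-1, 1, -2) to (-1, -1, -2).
-6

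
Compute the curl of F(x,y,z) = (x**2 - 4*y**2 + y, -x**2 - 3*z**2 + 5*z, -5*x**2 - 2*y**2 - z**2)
(-4*y + 6*z - 5, 10*x, -2*x + 8*y - 1)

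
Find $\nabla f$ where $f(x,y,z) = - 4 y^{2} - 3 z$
(0, -8*y, -3)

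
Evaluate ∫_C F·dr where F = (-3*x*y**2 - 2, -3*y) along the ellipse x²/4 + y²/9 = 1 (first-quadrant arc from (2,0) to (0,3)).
35/2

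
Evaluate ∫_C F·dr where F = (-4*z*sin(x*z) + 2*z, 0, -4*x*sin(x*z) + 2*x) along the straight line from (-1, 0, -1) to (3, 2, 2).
-4*cos(1) + 4*cos(6) + 10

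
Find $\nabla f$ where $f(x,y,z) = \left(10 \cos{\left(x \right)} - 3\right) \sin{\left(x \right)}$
(-3*cos(x) + 10*cos(2*x), 0, 0)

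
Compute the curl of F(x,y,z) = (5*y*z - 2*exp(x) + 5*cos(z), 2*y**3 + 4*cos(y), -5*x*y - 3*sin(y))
(-5*x - 3*cos(y), 10*y - 5*sin(z), -5*z)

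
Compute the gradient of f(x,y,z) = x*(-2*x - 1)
(-4*x - 1, 0, 0)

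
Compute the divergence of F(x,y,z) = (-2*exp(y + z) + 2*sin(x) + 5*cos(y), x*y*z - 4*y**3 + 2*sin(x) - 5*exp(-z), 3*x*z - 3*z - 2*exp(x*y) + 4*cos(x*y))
x*z + 3*x - 12*y**2 + 2*cos(x) - 3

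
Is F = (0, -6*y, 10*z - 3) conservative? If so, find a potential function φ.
Yes, F is conservative. φ = -3*y**2 + 5*z**2 - 3*z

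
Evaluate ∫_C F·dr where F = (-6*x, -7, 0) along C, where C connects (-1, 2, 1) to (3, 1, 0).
-17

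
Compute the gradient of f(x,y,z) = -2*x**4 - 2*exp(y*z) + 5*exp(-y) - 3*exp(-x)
(-8*x**3 + 3*exp(-x), -2*z*exp(y*z) - 5*exp(-y), -2*y*exp(y*z))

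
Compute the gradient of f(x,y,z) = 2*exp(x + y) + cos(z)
(2*exp(x + y), 2*exp(x + y), -sin(z))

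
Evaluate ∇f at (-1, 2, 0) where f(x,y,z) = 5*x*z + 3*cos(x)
(3*sin(1), 0, -5)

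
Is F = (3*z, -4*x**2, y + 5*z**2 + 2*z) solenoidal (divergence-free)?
No, ∇·F = 10*z + 2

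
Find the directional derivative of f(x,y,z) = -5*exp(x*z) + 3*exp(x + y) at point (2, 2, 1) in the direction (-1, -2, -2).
(25 - 9*exp(2))*exp(2)/3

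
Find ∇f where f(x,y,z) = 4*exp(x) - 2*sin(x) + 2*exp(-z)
(4*exp(x) - 2*cos(x), 0, -2*exp(-z))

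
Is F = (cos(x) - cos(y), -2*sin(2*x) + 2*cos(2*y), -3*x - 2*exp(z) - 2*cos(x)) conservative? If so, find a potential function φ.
No, ∇×F = (0, 3 - 2*sin(x), -sin(y) - 4*cos(2*x)) ≠ 0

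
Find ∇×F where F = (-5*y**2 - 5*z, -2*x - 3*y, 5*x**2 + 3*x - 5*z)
(0, -10*x - 8, 10*y - 2)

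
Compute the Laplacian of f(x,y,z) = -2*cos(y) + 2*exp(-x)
2*cos(y) + 2*exp(-x)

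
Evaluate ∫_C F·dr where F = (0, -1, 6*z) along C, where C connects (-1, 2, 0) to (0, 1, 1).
4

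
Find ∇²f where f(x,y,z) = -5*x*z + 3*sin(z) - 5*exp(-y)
-3*sin(z) - 5*exp(-y)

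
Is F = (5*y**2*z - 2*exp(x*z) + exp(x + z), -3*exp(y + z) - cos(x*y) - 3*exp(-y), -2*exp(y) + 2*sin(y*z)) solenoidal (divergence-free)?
No, ∇·F = ((x*sin(x*y) + 2*y*cos(y*z) - 2*z*exp(x*z) + exp(x + z) - 3*exp(y + z))*exp(y) + 3)*exp(-y)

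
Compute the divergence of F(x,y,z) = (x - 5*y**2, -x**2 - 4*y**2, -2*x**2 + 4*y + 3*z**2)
-8*y + 6*z + 1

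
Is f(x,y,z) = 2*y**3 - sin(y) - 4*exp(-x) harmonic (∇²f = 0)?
No, ∇²f = 12*y + sin(y) - 4*exp(-x)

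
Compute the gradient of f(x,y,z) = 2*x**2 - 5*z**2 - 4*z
(4*x, 0, -10*z - 4)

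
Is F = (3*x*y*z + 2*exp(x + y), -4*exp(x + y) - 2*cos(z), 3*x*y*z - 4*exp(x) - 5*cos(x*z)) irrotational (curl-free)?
No, ∇×F = (3*x*z - 2*sin(z), 3*x*y - 3*y*z - 5*z*sin(x*z) + 4*exp(x), -3*x*z - 6*exp(x + y))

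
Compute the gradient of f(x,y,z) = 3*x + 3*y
(3, 3, 0)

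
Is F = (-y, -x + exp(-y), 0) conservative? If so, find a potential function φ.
Yes, F is conservative. φ = -x*y - exp(-y)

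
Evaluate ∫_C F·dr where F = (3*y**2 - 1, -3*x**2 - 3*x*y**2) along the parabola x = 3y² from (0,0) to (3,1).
-57/10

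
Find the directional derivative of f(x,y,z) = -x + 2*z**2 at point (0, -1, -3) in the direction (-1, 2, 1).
-11*sqrt(6)/6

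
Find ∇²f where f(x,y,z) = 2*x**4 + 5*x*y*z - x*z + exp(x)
24*x**2 + exp(x)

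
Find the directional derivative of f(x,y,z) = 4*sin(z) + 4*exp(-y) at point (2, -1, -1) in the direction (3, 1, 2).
2*sqrt(14)*(-E + 2*cos(1))/7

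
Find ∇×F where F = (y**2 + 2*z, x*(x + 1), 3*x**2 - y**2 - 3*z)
(-2*y, 2 - 6*x, 2*x - 2*y + 1)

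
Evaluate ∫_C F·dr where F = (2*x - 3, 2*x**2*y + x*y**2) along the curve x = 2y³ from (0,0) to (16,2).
1456/3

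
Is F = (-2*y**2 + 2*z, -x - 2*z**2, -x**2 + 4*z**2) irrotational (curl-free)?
No, ∇×F = (4*z, 2*x + 2, 4*y - 1)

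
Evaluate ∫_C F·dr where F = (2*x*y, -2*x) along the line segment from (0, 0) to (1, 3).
-1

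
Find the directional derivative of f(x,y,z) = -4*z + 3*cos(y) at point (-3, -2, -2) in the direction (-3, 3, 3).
sqrt(3)*(-4/3 + sin(2))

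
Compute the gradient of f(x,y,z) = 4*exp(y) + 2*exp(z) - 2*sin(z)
(0, 4*exp(y), 2*exp(z) - 2*cos(z))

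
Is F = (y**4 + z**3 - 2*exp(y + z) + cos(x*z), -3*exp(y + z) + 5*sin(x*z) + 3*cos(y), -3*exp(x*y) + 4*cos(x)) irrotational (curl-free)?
No, ∇×F = (-3*x*exp(x*y) - 5*x*cos(x*z) + 3*exp(y + z), -x*sin(x*z) + 3*y*exp(x*y) + 3*z**2 - 2*exp(y + z) + 4*sin(x), -4*y**3 + 5*z*cos(x*z) + 2*exp(y + z))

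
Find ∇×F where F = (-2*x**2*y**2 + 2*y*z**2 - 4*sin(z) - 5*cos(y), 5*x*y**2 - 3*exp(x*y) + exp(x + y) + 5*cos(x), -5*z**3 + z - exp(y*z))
(-z*exp(y*z), 4*y*z - 4*cos(z), 4*x**2*y + 5*y**2 - 3*y*exp(x*y) - 2*z**2 + exp(x + y) - 5*sin(x) - 5*sin(y))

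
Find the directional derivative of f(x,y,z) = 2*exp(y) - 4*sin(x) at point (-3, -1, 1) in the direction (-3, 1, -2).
sqrt(14)*(6*E*cos(3) + 1)*exp(-1)/7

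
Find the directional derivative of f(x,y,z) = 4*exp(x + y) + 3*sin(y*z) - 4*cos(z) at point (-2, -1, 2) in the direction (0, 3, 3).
sqrt(2)*(3*exp(3)*cos(2) + 4 + 4*exp(3)*sin(2))*exp(-3)/2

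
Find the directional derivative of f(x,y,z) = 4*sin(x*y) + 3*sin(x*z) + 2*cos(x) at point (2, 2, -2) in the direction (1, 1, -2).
-sqrt(6)*(cos(4) + sin(2))/3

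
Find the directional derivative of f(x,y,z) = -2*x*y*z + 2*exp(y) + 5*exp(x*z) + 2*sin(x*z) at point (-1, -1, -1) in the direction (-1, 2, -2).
4*exp(-1)/3 + 2/3 + 2*cos(1) + 5*E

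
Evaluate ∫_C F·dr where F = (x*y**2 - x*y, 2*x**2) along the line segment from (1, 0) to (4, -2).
-6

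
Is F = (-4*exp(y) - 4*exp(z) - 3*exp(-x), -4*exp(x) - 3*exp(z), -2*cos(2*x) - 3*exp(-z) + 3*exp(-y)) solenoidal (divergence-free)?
No, ∇·F = 3*exp(-z) + 3*exp(-x)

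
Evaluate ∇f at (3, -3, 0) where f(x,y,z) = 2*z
(0, 0, 2)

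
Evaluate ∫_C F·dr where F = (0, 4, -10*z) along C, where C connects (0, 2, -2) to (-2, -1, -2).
-12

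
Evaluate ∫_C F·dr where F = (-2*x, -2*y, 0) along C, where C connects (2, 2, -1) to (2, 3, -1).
-5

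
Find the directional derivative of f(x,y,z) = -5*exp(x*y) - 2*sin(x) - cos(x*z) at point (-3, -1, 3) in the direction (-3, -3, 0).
sqrt(2)*(-10*exp(3) + cos(3) + 3*sin(9)/2)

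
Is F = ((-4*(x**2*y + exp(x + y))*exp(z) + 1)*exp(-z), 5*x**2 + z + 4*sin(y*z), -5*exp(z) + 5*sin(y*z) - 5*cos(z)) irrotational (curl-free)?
No, ∇×F = (-4*y*cos(y*z) + 5*z*cos(y*z) - 1, -exp(-z), 4*x**2 + 10*x + 4*exp(x + y))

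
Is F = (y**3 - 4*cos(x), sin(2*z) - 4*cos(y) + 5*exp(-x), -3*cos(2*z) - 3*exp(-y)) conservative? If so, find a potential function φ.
No, ∇×F = (-2*cos(2*z) + 3*exp(-y), 0, -3*y**2 - 5*exp(-x)) ≠ 0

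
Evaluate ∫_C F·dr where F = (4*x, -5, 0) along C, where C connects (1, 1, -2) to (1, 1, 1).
0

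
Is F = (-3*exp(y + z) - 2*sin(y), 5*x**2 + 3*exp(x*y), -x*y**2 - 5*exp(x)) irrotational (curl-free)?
No, ∇×F = (-2*x*y, y**2 + 5*exp(x) - 3*exp(y + z), 10*x + 3*y*exp(x*y) + 3*exp(y + z) + 2*cos(y))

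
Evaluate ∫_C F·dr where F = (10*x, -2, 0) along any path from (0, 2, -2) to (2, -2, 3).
28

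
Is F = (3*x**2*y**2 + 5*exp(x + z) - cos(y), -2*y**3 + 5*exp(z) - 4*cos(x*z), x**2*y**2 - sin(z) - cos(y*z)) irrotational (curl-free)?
No, ∇×F = (2*x**2*y - 4*x*sin(x*z) + z*sin(y*z) - 5*exp(z), -2*x*y**2 + 5*exp(x + z), -6*x**2*y + 4*z*sin(x*z) - sin(y))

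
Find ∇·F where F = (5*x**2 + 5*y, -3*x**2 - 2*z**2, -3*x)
10*x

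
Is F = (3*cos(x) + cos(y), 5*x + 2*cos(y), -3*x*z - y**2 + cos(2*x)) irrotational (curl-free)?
No, ∇×F = (-2*y, 3*z + 2*sin(2*x), sin(y) + 5)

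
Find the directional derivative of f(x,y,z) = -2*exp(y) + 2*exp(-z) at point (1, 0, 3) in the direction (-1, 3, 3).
-6*sqrt(19)*(1 + exp(3))*exp(-3)/19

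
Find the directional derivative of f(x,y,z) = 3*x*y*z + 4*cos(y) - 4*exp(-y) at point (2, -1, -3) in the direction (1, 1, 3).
sqrt(11)*(-27 + 4*sin(1) + 4*E)/11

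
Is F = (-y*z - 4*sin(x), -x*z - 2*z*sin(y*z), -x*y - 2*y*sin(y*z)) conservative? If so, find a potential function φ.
Yes, F is conservative. φ = -x*y*z + 4*cos(x) + 2*cos(y*z)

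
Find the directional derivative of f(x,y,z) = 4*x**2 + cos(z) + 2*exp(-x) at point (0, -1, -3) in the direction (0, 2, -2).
-sqrt(2)*sin(3)/2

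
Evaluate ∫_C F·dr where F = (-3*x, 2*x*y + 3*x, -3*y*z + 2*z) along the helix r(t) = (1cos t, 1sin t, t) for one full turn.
pi*(9 + 4*pi)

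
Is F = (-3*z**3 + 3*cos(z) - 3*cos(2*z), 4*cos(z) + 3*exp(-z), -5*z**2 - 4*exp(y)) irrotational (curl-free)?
No, ∇×F = (-4*exp(y) + 4*sin(z) + 3*exp(-z), -9*z**2 - 3*sin(z) + 6*sin(2*z), 0)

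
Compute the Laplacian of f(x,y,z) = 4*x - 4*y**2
-8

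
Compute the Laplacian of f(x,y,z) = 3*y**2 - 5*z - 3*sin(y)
3*sin(y) + 6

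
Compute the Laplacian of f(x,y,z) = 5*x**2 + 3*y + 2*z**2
14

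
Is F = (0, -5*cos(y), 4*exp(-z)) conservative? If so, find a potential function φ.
Yes, F is conservative. φ = -5*sin(y) - 4*exp(-z)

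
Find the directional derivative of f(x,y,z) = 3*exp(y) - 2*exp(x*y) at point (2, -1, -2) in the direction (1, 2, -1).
-sqrt(6)*(1 - E)*exp(-2)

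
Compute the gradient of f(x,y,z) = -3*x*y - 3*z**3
(-3*y, -3*x, -9*z**2)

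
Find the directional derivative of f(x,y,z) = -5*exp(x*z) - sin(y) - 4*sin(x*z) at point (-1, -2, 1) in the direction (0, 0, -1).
-4*cos(1) - 5*exp(-1)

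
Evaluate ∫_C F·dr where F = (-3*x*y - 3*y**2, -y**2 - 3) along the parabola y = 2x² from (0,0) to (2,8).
-4432/15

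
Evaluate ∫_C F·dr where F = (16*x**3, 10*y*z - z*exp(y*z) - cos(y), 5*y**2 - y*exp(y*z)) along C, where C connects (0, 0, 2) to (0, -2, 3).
-exp(-6) + sin(2) + 61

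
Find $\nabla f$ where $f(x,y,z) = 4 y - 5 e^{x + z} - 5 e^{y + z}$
(-5*exp(x + z), 4 - 5*exp(y + z), -5*exp(x + z) - 5*exp(y + z))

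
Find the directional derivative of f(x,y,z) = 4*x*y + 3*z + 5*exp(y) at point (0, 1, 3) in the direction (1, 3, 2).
5*sqrt(14)*(2 + 3*E)/14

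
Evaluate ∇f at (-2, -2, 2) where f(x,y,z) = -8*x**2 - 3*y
(32, -3, 0)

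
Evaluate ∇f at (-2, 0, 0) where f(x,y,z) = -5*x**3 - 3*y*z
(-60, 0, 0)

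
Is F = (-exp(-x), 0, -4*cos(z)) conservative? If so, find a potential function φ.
Yes, F is conservative. φ = -4*sin(z) + exp(-x)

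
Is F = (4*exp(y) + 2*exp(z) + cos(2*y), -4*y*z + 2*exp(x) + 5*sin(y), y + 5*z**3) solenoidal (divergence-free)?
No, ∇·F = 15*z**2 - 4*z + 5*cos(y)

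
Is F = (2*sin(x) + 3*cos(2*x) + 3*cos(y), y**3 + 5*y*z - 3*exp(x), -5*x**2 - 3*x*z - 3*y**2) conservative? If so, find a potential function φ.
No, ∇×F = (-11*y, 10*x + 3*z, -3*exp(x) + 3*sin(y)) ≠ 0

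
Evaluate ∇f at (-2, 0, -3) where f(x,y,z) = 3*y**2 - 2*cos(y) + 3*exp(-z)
(0, 0, -3*exp(3))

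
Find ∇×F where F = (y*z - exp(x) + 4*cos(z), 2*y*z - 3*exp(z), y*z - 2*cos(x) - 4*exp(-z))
(-2*y + z + 3*exp(z), y - 2*sin(x) - 4*sin(z), -z)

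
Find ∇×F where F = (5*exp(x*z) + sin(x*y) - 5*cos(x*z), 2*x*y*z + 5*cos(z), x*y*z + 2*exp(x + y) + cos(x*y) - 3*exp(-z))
(-2*x*y + x*z - x*sin(x*y) + 2*exp(x + y) + 5*sin(z), 5*x*exp(x*z) + 5*x*sin(x*z) - y*z + y*sin(x*y) - 2*exp(x + y), -x*cos(x*y) + 2*y*z)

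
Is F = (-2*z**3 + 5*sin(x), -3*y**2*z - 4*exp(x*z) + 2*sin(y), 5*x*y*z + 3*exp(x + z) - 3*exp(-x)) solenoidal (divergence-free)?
No, ∇·F = 5*x*y - 6*y*z + 3*exp(x + z) + 5*cos(x) + 2*cos(y)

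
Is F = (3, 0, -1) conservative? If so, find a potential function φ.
Yes, F is conservative. φ = 3*x - z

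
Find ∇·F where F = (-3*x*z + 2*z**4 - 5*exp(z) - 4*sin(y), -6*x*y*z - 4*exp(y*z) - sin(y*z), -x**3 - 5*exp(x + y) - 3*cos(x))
-z*(6*x + 4*exp(y*z) + cos(y*z) + 3)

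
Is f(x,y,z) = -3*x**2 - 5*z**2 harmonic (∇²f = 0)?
No, ∇²f = -16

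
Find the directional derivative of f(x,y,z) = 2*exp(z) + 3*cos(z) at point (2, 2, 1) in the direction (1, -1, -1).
sqrt(3)*(-2*E/3 + sin(1))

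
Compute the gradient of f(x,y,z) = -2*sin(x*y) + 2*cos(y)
(-2*y*cos(x*y), -2*x*cos(x*y) - 2*sin(y), 0)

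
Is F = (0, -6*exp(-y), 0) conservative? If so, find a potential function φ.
Yes, F is conservative. φ = 6*exp(-y)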